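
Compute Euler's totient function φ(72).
24

72 = 2^3 × 3^2
φ(n) = n × ∏(1 - 1/p) for each prime p dividing n
φ(72) = 72 × (1 - 1/2) × (1 - 1/3) = 24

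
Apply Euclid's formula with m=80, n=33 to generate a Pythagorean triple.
(5311, 5280, 7489)

Euclid's formula: a = m² - n², b = 2mn, c = m² + n²
m = 80, n = 33
a = 80² - 33² = 6400 - 1089 = 5311
b = 2 × 80 × 33 = 5280
c = 80² + 33² = 6400 + 1089 = 7489
Verification: 5311² + 5280² = 28206721 + 27878400 = 56085121 = 7489² ✓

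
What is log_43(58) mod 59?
29

Baby-step giant-step with step n = ⌈√59⌉ = 8.
Baby steps 43^j mod 59 (j:value) for j=0..7: 0:1, 1:43, 2:20, 3:34, 4:46, 5:31, 6:35, 7:30.
Giant-step multiplier: 43^(-8) ≡ 43^(58-8) = 43^50 ≡ 22 (mod 59).
Giant steps γ_i = 58·22^i mod 59: γ_0=58, γ_1=37, γ_2=47, γ_3=31 (in table at j=5).
x = i·n + j = 3·8 + 5 = 29.
Check: 43^29 ≡ 58 (mod 59).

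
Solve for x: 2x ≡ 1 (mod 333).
167

gcd(2, 333) = 1, so the inverse exists.
Extended Euclidean algorithm on (333, 2):
333 = 166 × 2 + 1  ⟹  1 = (1)·333 + (-166)·2
So (-166)·2 ≡ 1 (mod 333), i.e. 2^(-1) ≡ -166 ≡ 167 (mod 333).
Check: 2 × 167 = 334 ≡ 1 (mod 333)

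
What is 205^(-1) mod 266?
109

gcd(205, 266) = 1, so the inverse exists.
Extended Euclidean algorithm on (266, 205):
266 = 1 × 205 + 61  ⟹  61 = (1)·266 + (-1)·205
205 = 3 × 61 + 22  ⟹  22 = (-3)·266 + (4)·205
61 = 2 × 22 + 17  ⟹  17 = (7)·266 + (-9)·205
22 = 1 × 17 + 5  ⟹  5 = (-10)·266 + (13)·205
17 = 3 × 5 + 2  ⟹  2 = (37)·266 + (-48)·205
5 = 2 × 2 + 1  ⟹  1 = (-84)·266 + (109)·205
So (109)·205 ≡ 1 (mod 266), i.e. 205^(-1) ≡ 109 (mod 266).
Check: 205 × 109 = 22345 ≡ 1 (mod 266)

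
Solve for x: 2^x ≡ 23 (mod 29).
20

Baby-step giant-step with step n = ⌈√29⌉ = 6.
Baby steps 2^j mod 29 (j:value) for j=0..5: 0:1, 1:2, 2:4, 3:8, 4:16, 5:3.
Giant-step multiplier: 2^(-6) ≡ 2^(28-6) = 2^22 ≡ 5 (mod 29).
Giant steps γ_i = 23·5^i mod 29: γ_0=23, γ_1=28, γ_2=24, γ_3=4 (in table at j=2).
x = i·n + j = 3·6 + 2 = 20.
Check: 2^20 ≡ 23 (mod 29).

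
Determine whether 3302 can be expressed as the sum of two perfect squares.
Not possible

Factorization: 3302 = 2 × 13 × 127
By Fermat: n is sum of two squares iff every prime p ≡ 3 (mod 4) appears to even power.
Prime(s) ≡ 3 (mod 4) with odd exponent: [(127, 1)]
Therefore 3302 cannot be expressed as a² + b².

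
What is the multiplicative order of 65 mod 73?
6

73 is prime, so ord(65) divides φ(73) = 72.
Divisors of 72: 1, 2, 3, 4, 6, 8, 9, 12, 18, 24, 36, 72.
Repeated squaring: 65^1 ≡ 65, 65^2 ≡ 64, 65^4 ≡ 8, 65^8 ≡ 64, 65^16 ≡ 8, 65^32 ≡ 64, 65^64 ≡ 8 (mod 73).
Test 65^d mod 73 for each divisor d in increasing order:
65^1 ≡ 65
65^2 ≡ 64
65^3 = 65^2·65^1 ≡ 72
65^4 ≡ 8
65^6 = 65^4·65^2 ≡ 1  ← first divisor giving 1
The order is 6.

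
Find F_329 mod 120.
109

Matrix identity: Q^n = [[F_(n+1), F_n], [F_n, F_(n-1)]] with Q = [[1,1],[1,0]].
n = 329 = 101001001₂. Square-and-multiply, entries mod 120:
Q^1 = [[1,1],[1,0]]
Q^2 = (Q^1)² = [[2,1],[1,1]]
Q^5 = (Q^2)²·Q = [[8,5],[5,3]]
Q^10 = (Q^5)² = [[89,55],[55,34]]
Q^20 = (Q^10)² = [[26,45],[45,101]]
Q^41 = (Q^20)²·Q = [[16,61],[61,75]]
Q^82 = (Q^41)² = [[17,31],[31,106]]
Q^164 = (Q^82)² = [[50,93],[93,77]]
Q^329 = (Q^164)²·Q = [[40,109],[109,51]]
F_329 mod 120 = Q^329[0][1] = 109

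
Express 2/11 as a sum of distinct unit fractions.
1/6 + 1/66

Greedy algorithm:
2/11: ceiling(11/2) = 6, use 1/6
1/66: ceiling(66/1) = 66, use 1/66
Result: 2/11 = 1/6 + 1/66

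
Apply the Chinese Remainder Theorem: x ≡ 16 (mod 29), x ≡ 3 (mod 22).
509

Using Chinese Remainder Theorem:
M = 29 × 22 = 638
M1 = 22, M2 = 29
y1 = 22^(-1) mod 29 = 4
y2 = 29^(-1) mod 22 = 19
x = (16×22×4 + 3×29×19) mod 638 = 509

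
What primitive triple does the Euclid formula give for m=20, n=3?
(391, 120, 409)

Euclid's formula: a = m² - n², b = 2mn, c = m² + n²
m = 20, n = 3
a = 20² - 3² = 400 - 9 = 391
b = 2 × 20 × 3 = 120
c = 20² + 3² = 400 + 9 = 409
Verification: 391² + 120² = 152881 + 14400 = 167281 = 409² ✓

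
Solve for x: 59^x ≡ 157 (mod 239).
110

Baby-step giant-step with step n = ⌈√239⌉ = 16.
Baby steps 59^j mod 239 (j:value) for j=0..15: 0:1, 1:59, 2:135, 3:78, 4:61, 5:14, 6:109, 7:217, 8:136, 9:137, 10:196, 11:92, 12:170, 13:231, 14:6, 15:115.
Giant-step multiplier: 59^(-16) ≡ 59^(238-16) = 59^222 ≡ 18 (mod 239).
Giant steps γ_i = 157·18^i mod 239: γ_0=157, γ_1=197, γ_2=200, γ_3=15, γ_4=31, γ_5=80, γ_6=6 (in table at j=14).
x = i·n + j = 6·16 + 14 = 110.
Check: 59^110 ≡ 157 (mod 239).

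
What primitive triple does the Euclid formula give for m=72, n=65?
(959, 9360, 9409)

Euclid's formula: a = m² - n², b = 2mn, c = m² + n²
m = 72, n = 65
a = 72² - 65² = 5184 - 4225 = 959
b = 2 × 72 × 65 = 9360
c = 72² + 65² = 5184 + 4225 = 9409
Verification: 959² + 9360² = 919681 + 87609600 = 88529281 = 9409² ✓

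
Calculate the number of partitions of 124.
2841940500

p(n) counts ways to write n as a sum of positive integers (order ignored).
Euler's pentagonal recurrence: p(k) = p(k-1) + p(k-2) - p(k-5) - p(k-7) + p(k-12) + p(k-15) - ... (offsets j(3j∓1)/2, signs ++--, p(0)=1, p(<0)=0).
DP table for k = 0..123: p(0)=1, p(1)=1, p(2)=2, p(3)=3, p(4)=5, p(5)=7, p(6)=11, p(7)=15, p(8)=22, p(9)=30, p(10)=42, p(11)=56, p(12)=77, p(13)=101, p(14)=135, p(15)=176, p(16)=231, p(17)=297, p(18)=385, p(19)=490, p(20)=627, p(21)=792, p(22)=1002, p(23)=1255, p(24)=1575, p(25)=1958, p(26)=2436, p(27)=3010, p(28)=3718, p(29)=4565, p(30)=5604, p(31)=6842, p(32)=8349, p(33)=10143, p(34)=12310, p(35)=14883, p(36)=17977, p(37)=21637, p(38)=26015, p(39)=31185, p(40)=37338, p(41)=44583, p(42)=53174, p(43)=63261, p(44)=75175, p(45)=89134, p(46)=105558, p(47)=124754, p(48)=147273, p(49)=173525, p(50)=204226, p(51)=239943, p(52)=281589, p(53)=329931, p(54)=386155, p(55)=451276, p(56)=526823, p(57)=614154, p(58)=715220, p(59)=831820, p(60)=966467, p(61)=1121505, p(62)=1300156, p(63)=1505499, p(64)=1741630, p(65)=2012558, p(66)=2323520, p(67)=2679689, p(68)=3087735, p(69)=3554345, p(70)=4087968, p(71)=4697205, p(72)=5392783, p(73)=6185689, p(74)=7089500, p(75)=8118264, p(76)=9289091, p(77)=10619863, p(78)=12132164, p(79)=13848650, p(80)=15796476, p(81)=18004327, p(82)=20506255, p(83)=23338469, p(84)=26543660, p(85)=30167357, p(86)=34262962, p(87)=38887673, p(88)=44108109, p(89)=49995925, p(90)=56634173, p(91)=64112359, p(92)=72533807, p(93)=82010177, p(94)=92669720, p(95)=104651419, p(96)=118114304, p(97)=133230930, p(98)=150198136, p(99)=169229875, p(100)=190569292, p(101)=214481126, p(102)=241265379, p(103)=271248950, p(104)=304801365, p(105)=342325709, p(106)=384276336, p(107)=431149389, p(108)=483502844, p(109)=541946240, p(110)=607163746, p(111)=679903203, p(112)=761002156, p(113)=851376628, p(114)=952050665, p(115)=1064144451, p(116)=1188908248, p(117)=1327710076, p(118)=1482074143, p(119)=1653668665, p(120)=1844349560, p(121)=2056148051, p(122)=2291320912, p(123)=2552338241.
Final step: p(124) = p(123) + p(122) - p(119) - p(117) + p(112) + p(109) - p(102) - p(98) + p(89) + p(84) - p(73) - p(67) + p(54) + p(47) - p(32) - p(24) + p(7)
= 2552338241 + 2291320912 - 1653668665 - 1327710076 + 761002156 + 541946240 - 241265379 - 150198136 + 49995925 + 26543660 - 6185689 - 2679689 + 386155 + 124754 - 8349 - 1575 + 15
= 2841940500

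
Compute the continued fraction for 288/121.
[2; 2, 1, 1, 1, 2, 2, 2]

Euclidean algorithm steps:
288 = 2 × 121 + 46
121 = 2 × 46 + 29
46 = 1 × 29 + 17
29 = 1 × 17 + 12
17 = 1 × 12 + 5
12 = 2 × 5 + 2
5 = 2 × 2 + 1
2 = 2 × 1 + 0
Continued fraction: [2; 2, 1, 1, 1, 2, 2, 2]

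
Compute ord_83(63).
41

83 is prime, so ord(63) divides φ(83) = 82.
Divisors of 82: 1, 2, 41, 82.
Repeated squaring: 63^1 ≡ 63, 63^2 ≡ 68, 63^4 ≡ 59, 63^8 ≡ 78, 63^16 ≡ 25, 63^32 ≡ 44, 63^64 ≡ 27 (mod 83).
Test 63^d mod 83 for each divisor d in increasing order:
63^1 ≡ 63
63^2 ≡ 68
63^41 = 63^32·63^8·63^1 ≡ 1  ← first divisor giving 1
The order is 41.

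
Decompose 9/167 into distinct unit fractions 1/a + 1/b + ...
1/19 + 1/794 + 1/839788 + 1/1057864987628

Greedy algorithm:
9/167: ceiling(167/9) = 19, use 1/19
4/3173: ceiling(3173/4) = 794, use 1/794
3/2519362: ceiling(2519362/3) = 839788, use 1/839788
1/1057864987628: ceiling(1057864987628/1) = 1057864987628, use 1/1057864987628
Result: 9/167 = 1/19 + 1/794 + 1/839788 + 1/1057864987628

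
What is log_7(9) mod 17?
6

Baby-step giant-step with step n = ⌈√17⌉ = 5.
Baby steps 7^j mod 17 (j:value) for j=0..4: 0:1, 1:7, 2:15, 3:3, 4:4.
Giant-step multiplier: 7^(-5) ≡ 7^(16-5) = 7^11 ≡ 14 (mod 17).
Giant steps γ_i = 9·14^i mod 17: γ_0=9, γ_1=7 (in table at j=1).
x = i·n + j = 1·5 + 1 = 6.
Check: 7^6 ≡ 9 (mod 17).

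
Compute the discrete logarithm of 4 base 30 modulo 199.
34

Baby-step giant-step with step n = ⌈√199⌉ = 15.
Baby steps 30^j mod 199 (j:value) for j=0..14: 0:1, 1:30, 2:104, 3:135, 4:70, 5:110, 6:116, 7:97, 8:124, 9:138, 10:160, 11:24, 12:123, 13:108, 14:56.
Giant-step multiplier: 30^(-15) ≡ 30^(198-15) = 30^183 ≡ 147 (mod 199).
Giant steps γ_i = 4·147^i mod 199: γ_0=4, γ_1=190, γ_2=70 (in table at j=4).
x = i·n + j = 2·15 + 4 = 34.
Check: 30^34 ≡ 4 (mod 199).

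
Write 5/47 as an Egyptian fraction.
1/10 + 1/157 + 1/73790

Greedy algorithm:
5/47: ceiling(47/5) = 10, use 1/10
3/470: ceiling(470/3) = 157, use 1/157
1/73790: ceiling(73790/1) = 73790, use 1/73790
Result: 5/47 = 1/10 + 1/157 + 1/73790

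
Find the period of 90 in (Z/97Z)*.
96

97 is prime, so ord(90) divides φ(97) = 96.
Divisors of 96: 1, 2, 3, 4, 6, 8, 12, 16, 24, 32, 48, 96.
Repeated squaring: 90^1 ≡ 90, 90^2 ≡ 49, 90^4 ≡ 73, 90^8 ≡ 91, 90^16 ≡ 36, 90^32 ≡ 35, 90^64 ≡ 61 (mod 97).
Test 90^d mod 97 for each divisor d in increasing order:
90^1 ≡ 90
90^2 ≡ 49
90^3 = 90^2·90^1 ≡ 45
90^4 ≡ 73
90^6 = 90^4·90^2 ≡ 85
90^8 ≡ 91
90^12 = 90^8·90^4 ≡ 47
90^16 ≡ 36
90^24 = 90^16·90^8 ≡ 75
90^32 ≡ 35
90^48 = 90^32·90^16 ≡ 96
90^96 = 90^64·90^32 ≡ 1  ← first divisor giving 1
The order is 96.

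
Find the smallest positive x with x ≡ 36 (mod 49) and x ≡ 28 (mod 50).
428

Using Chinese Remainder Theorem:
M = 49 × 50 = 2450
M1 = 50, M2 = 49
y1 = 50^(-1) mod 49 = 1
y2 = 49^(-1) mod 50 = 49
x = (36×50×1 + 28×49×49) mod 2450 = 428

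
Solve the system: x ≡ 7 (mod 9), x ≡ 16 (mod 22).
16

Using Chinese Remainder Theorem:
M = 9 × 22 = 198
M1 = 22, M2 = 9
y1 = 22^(-1) mod 9 = 7
y2 = 9^(-1) mod 22 = 5
x = (7×22×7 + 16×9×5) mod 198 = 16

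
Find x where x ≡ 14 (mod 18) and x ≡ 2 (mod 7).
86

Using Chinese Remainder Theorem:
M = 18 × 7 = 126
M1 = 7, M2 = 18
y1 = 7^(-1) mod 18 = 13
y2 = 18^(-1) mod 7 = 2
x = (14×7×13 + 2×18×2) mod 126 = 86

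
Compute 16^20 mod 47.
27

Repeated squaring. Binary of 20 = 10100.
16^1 ≡ 16 (mod 47); 16^2 ≡ 21 (mod 47); 16^4 ≡ 18 (mod 47); 16^8 ≡ 42 (mod 47); 16^16 ≡ 25 (mod 47)
16^20 = 16^4 × 16^16 ≡ 27 (mod 47)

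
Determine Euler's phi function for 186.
60

186 = 2 × 3 × 31
φ(n) = n × ∏(1 - 1/p) for each prime p dividing n
φ(186) = 186 × (1 - 1/2) × (1 - 1/3) × (1 - 1/31) = 60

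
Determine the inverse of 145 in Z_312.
241

gcd(145, 312) = 1, so the inverse exists.
Extended Euclidean algorithm on (312, 145):
312 = 2 × 145 + 22  ⟹  22 = (1)·312 + (-2)·145
145 = 6 × 22 + 13  ⟹  13 = (-6)·312 + (13)·145
22 = 1 × 13 + 9  ⟹  9 = (7)·312 + (-15)·145
13 = 1 × 9 + 4  ⟹  4 = (-13)·312 + (28)·145
9 = 2 × 4 + 1  ⟹  1 = (33)·312 + (-71)·145
So (-71)·145 ≡ 1 (mod 312), i.e. 145^(-1) ≡ -71 ≡ 241 (mod 312).
Check: 145 × 241 = 34945 ≡ 1 (mod 312)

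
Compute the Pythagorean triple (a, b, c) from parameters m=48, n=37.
(935, 3552, 3673)

Euclid's formula: a = m² - n², b = 2mn, c = m² + n²
m = 48, n = 37
a = 48² - 37² = 2304 - 1369 = 935
b = 2 × 48 × 37 = 3552
c = 48² + 37² = 2304 + 1369 = 3673
Verification: 935² + 3552² = 874225 + 12616704 = 13490929 = 3673² ✓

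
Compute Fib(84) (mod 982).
440

Matrix identity: Q^n = [[F_(n+1), F_n], [F_n, F_(n-1)]] with Q = [[1,1],[1,0]].
n = 84 = 1010100₂. Square-and-multiply, entries mod 982:
Q^1 = [[1,1],[1,0]]
Q^2 = (Q^1)² = [[2,1],[1,1]]
Q^5 = (Q^2)²·Q = [[8,5],[5,3]]
Q^10 = (Q^5)² = [[89,55],[55,34]]
Q^21 = (Q^10)²·Q = [[35,144],[144,873]]
Q^42 = (Q^21)² = [[357,146],[146,211]]
Q^84 = (Q^42)² = [[483,440],[440,43]]
F_84 mod 982 = Q^84[0][1] = 440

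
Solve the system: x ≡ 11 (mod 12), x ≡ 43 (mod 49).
239

Using Chinese Remainder Theorem:
M = 12 × 49 = 588
M1 = 49, M2 = 12
y1 = 49^(-1) mod 12 = 1
y2 = 12^(-1) mod 49 = 45
x = (11×49×1 + 43×12×45) mod 588 = 239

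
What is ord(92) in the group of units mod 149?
148

149 is prime, so ord(92) divides φ(149) = 148.
Divisors of 148: 1, 2, 4, 37, 74, 148.
Repeated squaring: 92^1 ≡ 92, 92^2 ≡ 120, 92^4 ≡ 96, 92^8 ≡ 127, 92^16 ≡ 37, 92^32 ≡ 28, 92^64 ≡ 39, 92^128 ≡ 31 (mod 149).
Test 92^d mod 149 for each divisor d in increasing order:
92^1 ≡ 92
92^2 ≡ 120
92^4 ≡ 96
92^37 = 92^32·92^4·92^1 ≡ 105
92^74 = 92^64·92^8·92^2 ≡ 148
92^148 = 92^128·92^16·92^4 ≡ 1  ← first divisor giving 1
The order is 148.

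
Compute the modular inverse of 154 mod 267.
241

gcd(154, 267) = 1, so the inverse exists.
Extended Euclidean algorithm on (267, 154):
267 = 1 × 154 + 113  ⟹  113 = (1)·267 + (-1)·154
154 = 1 × 113 + 41  ⟹  41 = (-1)·267 + (2)·154
113 = 2 × 41 + 31  ⟹  31 = (3)·267 + (-5)·154
41 = 1 × 31 + 10  ⟹  10 = (-4)·267 + (7)·154
31 = 3 × 10 + 1  ⟹  1 = (15)·267 + (-26)·154
So (-26)·154 ≡ 1 (mod 267), i.e. 154^(-1) ≡ -26 ≡ 241 (mod 267).
Check: 154 × 241 = 37114 ≡ 1 (mod 267)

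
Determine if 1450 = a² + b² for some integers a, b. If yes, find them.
9² + 37² (a=9, b=37)

Factorization: 1450 = 2 × 5^2 × 29
By Fermat: n is sum of two squares iff every prime p ≡ 3 (mod 4) appears to even power.
All primes ≡ 3 (mod 4) appear to even power.
Search a = 0, 1, 2, … for 1450 - a² a perfect square: first hit at a = 9: 1450 - 81 = 1369 = 37².
1450 = 9² + 37² = 81 + 1369 ✓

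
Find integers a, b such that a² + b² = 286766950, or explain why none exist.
Not possible

Factorization: 286766950 = 2 × 5^2 × 179^3
By Fermat: n is sum of two squares iff every prime p ≡ 3 (mod 4) appears to even power.
Prime(s) ≡ 3 (mod 4) with odd exponent: [(179, 3)]
Therefore 286766950 cannot be expressed as a² + b².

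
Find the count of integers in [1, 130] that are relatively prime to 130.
48

130 = 2 × 5 × 13
φ(n) = n × ∏(1 - 1/p) for each prime p dividing n
φ(130) = 130 × (1 - 1/2) × (1 - 1/5) × (1 - 1/13) = 48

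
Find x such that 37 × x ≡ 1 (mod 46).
5

gcd(37, 46) = 1, so the inverse exists.
Extended Euclidean algorithm on (46, 37):
46 = 1 × 37 + 9  ⟹  9 = (1)·46 + (-1)·37
37 = 4 × 9 + 1  ⟹  1 = (-4)·46 + (5)·37
So (5)·37 ≡ 1 (mod 46), i.e. 37^(-1) ≡ 5 (mod 46).
Check: 37 × 5 = 185 ≡ 1 (mod 46)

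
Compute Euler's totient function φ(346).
172

346 = 2 × 173
φ(n) = n × ∏(1 - 1/p) for each prime p dividing n
φ(346) = 346 × (1 - 1/2) × (1 - 1/173) = 172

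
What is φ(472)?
232

472 = 2^3 × 59
φ(n) = n × ∏(1 - 1/p) for each prime p dividing n
φ(472) = 472 × (1 - 1/2) × (1 - 1/59) = 232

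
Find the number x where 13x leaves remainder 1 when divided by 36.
25

gcd(13, 36) = 1, so the inverse exists.
Extended Euclidean algorithm on (36, 13):
36 = 2 × 13 + 10  ⟹  10 = (1)·36 + (-2)·13
13 = 1 × 10 + 3  ⟹  3 = (-1)·36 + (3)·13
10 = 3 × 3 + 1  ⟹  1 = (4)·36 + (-11)·13
So (-11)·13 ≡ 1 (mod 36), i.e. 13^(-1) ≡ -11 ≡ 25 (mod 36).
Check: 13 × 25 = 325 ≡ 1 (mod 36)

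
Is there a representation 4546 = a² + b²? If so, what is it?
39² + 55² (a=39, b=55)

Factorization: 4546 = 2 × 2273
By Fermat: n is sum of two squares iff every prime p ≡ 3 (mod 4) appears to even power.
All primes ≡ 3 (mod 4) appear to even power.
Search a = 0, 1, 2, … for 4546 - a² a perfect square: first hit at a = 39: 4546 - 1521 = 3025 = 55².
4546 = 39² + 55² = 1521 + 3025 ✓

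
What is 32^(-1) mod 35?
23

gcd(32, 35) = 1, so the inverse exists.
Extended Euclidean algorithm on (35, 32):
35 = 1 × 32 + 3  ⟹  3 = (1)·35 + (-1)·32
32 = 10 × 3 + 2  ⟹  2 = (-10)·35 + (11)·32
3 = 1 × 2 + 1  ⟹  1 = (11)·35 + (-12)·32
So (-12)·32 ≡ 1 (mod 35), i.e. 32^(-1) ≡ -12 ≡ 23 (mod 35).
Check: 32 × 23 = 736 ≡ 1 (mod 35)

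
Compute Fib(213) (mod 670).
368

Matrix identity: Q^n = [[F_(n+1), F_n], [F_n, F_(n-1)]] with Q = [[1,1],[1,0]].
n = 213 = 11010101₂. Square-and-multiply, entries mod 670:
Q^1 = [[1,1],[1,0]]
Q^3 = (Q^1)²·Q = [[3,2],[2,1]]
Q^6 = (Q^3)² = [[13,8],[8,5]]
Q^13 = (Q^6)²·Q = [[377,233],[233,144]]
Q^26 = (Q^13)² = [[108,123],[123,655]]
Q^53 = (Q^26)²·Q = [[42,663],[663,49]]
Q^106 = (Q^53)² = [[473,33],[33,440]]
Q^213 = (Q^106)²·Q = [[347,368],[368,649]]
F_213 mod 670 = Q^213[0][1] = 368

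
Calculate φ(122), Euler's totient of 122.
60

122 = 2 × 61
φ(n) = n × ∏(1 - 1/p) for each prime p dividing n
φ(122) = 122 × (1 - 1/2) × (1 - 1/61) = 60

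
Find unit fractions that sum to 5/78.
1/16 + 1/624

Greedy algorithm:
5/78: ceiling(78/5) = 16, use 1/16
1/624: ceiling(624/1) = 624, use 1/624
Result: 5/78 = 1/16 + 1/624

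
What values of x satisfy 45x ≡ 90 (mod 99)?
x ≡ 2 (mod 11)

gcd(45, 99) = 9, which divides 90, so solutions exist.
Divide through by 9: 5x ≡ 10 (mod 11).
Find 5^(-1) mod 11 by the extended Euclidean algorithm:
11 = 2 × 5 + 1  ⟹  1 = (1)·11 + (-2)·5
So (-2)·5 ≡ 1 (mod 11), i.e. 5^(-1) ≡ -2 ≡ 9 (mod 11).
x ≡ 9 × 10 = 90 ≡ 2 (mod 11).
Check: 45 × 2 = 90 ≡ 90 (mod 99).
x ≡ 2 (mod 11), giving 9 solutions mod 99.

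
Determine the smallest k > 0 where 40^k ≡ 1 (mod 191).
95

191 is prime, so ord(40) divides φ(191) = 190.
Divisors of 190: 1, 2, 5, 10, 19, 38, 95, 190.
Repeated squaring: 40^1 ≡ 40, 40^2 ≡ 72, 40^4 ≡ 27, 40^8 ≡ 156, 40^16 ≡ 79, 40^32 ≡ 129, 40^64 ≡ 24, 40^128 ≡ 3 (mod 191).
Test 40^d mod 191 for each divisor d in increasing order:
40^1 ≡ 40
40^2 ≡ 72
40^5 = 40^4·40^1 ≡ 125
40^10 = 40^8·40^2 ≡ 154
40^19 = 40^16·40^2·40^1 ≡ 39
40^38 = 40^32·40^4·40^2 ≡ 184
40^95 = 40^64·40^16·40^8·40^4·40^2·40^1 ≡ 1  ← first divisor giving 1
The order is 95.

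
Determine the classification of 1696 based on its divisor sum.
abundant

Proper divisors of 1696: sum = 1 + 2 + 4 + 8 + 16 + 32 + 53 + 106 + 212 + 424 + 848 = 1706
Since 1706 > 1696, 1696 is abundant.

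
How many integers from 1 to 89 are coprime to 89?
88

89 = 89
φ(n) = n × ∏(1 - 1/p) for each prime p dividing n
φ(89) = 89 × (1 - 1/89) = 88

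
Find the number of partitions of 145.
24908858009

p(n) counts ways to write n as a sum of positive integers (order ignored).
Euler's pentagonal recurrence: p(k) = p(k-1) + p(k-2) - p(k-5) - p(k-7) + p(k-12) + p(k-15) - ... (offsets j(3j∓1)/2, signs ++--, p(0)=1, p(<0)=0).
DP table for k = 0..144: p(0)=1, p(1)=1, p(2)=2, p(3)=3, p(4)=5, p(5)=7, p(6)=11, p(7)=15, p(8)=22, p(9)=30, p(10)=42, p(11)=56, p(12)=77, p(13)=101, p(14)=135, p(15)=176, p(16)=231, p(17)=297, p(18)=385, p(19)=490, p(20)=627, p(21)=792, p(22)=1002, p(23)=1255, p(24)=1575, p(25)=1958, p(26)=2436, p(27)=3010, p(28)=3718, p(29)=4565, p(30)=5604, p(31)=6842, p(32)=8349, p(33)=10143, p(34)=12310, p(35)=14883, p(36)=17977, p(37)=21637, p(38)=26015, p(39)=31185, p(40)=37338, p(41)=44583, p(42)=53174, p(43)=63261, p(44)=75175, p(45)=89134, p(46)=105558, p(47)=124754, p(48)=147273, p(49)=173525, p(50)=204226, p(51)=239943, p(52)=281589, p(53)=329931, p(54)=386155, p(55)=451276, p(56)=526823, p(57)=614154, p(58)=715220, p(59)=831820, p(60)=966467, p(61)=1121505, p(62)=1300156, p(63)=1505499, p(64)=1741630, p(65)=2012558, p(66)=2323520, p(67)=2679689, p(68)=3087735, p(69)=3554345, p(70)=4087968, p(71)=4697205, p(72)=5392783, p(73)=6185689, p(74)=7089500, p(75)=8118264, p(76)=9289091, p(77)=10619863, p(78)=12132164, p(79)=13848650, p(80)=15796476, p(81)=18004327, p(82)=20506255, p(83)=23338469, p(84)=26543660, p(85)=30167357, p(86)=34262962, p(87)=38887673, p(88)=44108109, p(89)=49995925, p(90)=56634173, p(91)=64112359, p(92)=72533807, p(93)=82010177, p(94)=92669720, p(95)=104651419, p(96)=118114304, p(97)=133230930, p(98)=150198136, p(99)=169229875, p(100)=190569292, p(101)=214481126, p(102)=241265379, p(103)=271248950, p(104)=304801365, p(105)=342325709, p(106)=384276336, p(107)=431149389, p(108)=483502844, p(109)=541946240, p(110)=607163746, p(111)=679903203, p(112)=761002156, p(113)=851376628, p(114)=952050665, p(115)=1064144451, p(116)=1188908248, p(117)=1327710076, p(118)=1482074143, p(119)=1653668665, p(120)=1844349560, p(121)=2056148051, p(122)=2291320912, p(123)=2552338241, p(124)=2841940500, p(125)=3163127352, p(126)=3519222692, p(127)=3913864295, p(128)=4351078600, p(129)=4835271870, p(130)=5371315400, p(131)=5964539504, p(132)=6620830889, p(133)=7346629512, p(134)=8149040695, p(135)=9035836076, p(136)=10015581680, p(137)=11097645016, p(138)=12292341831, p(139)=13610949895, p(140)=15065878135, p(141)=16670689208, p(142)=18440293320, p(143)=20390982757, p(144)=22540654445.
Final step: p(145) = p(144) + p(143) - p(140) - p(138) + p(133) + p(130) - p(123) - p(119) + p(110) + p(105) - p(94) - p(88) + p(75) + p(68) - p(53) - p(45) + p(28) + p(19) - p(0)
= 22540654445 + 20390982757 - 15065878135 - 12292341831 + 7346629512 + 5371315400 - 2552338241 - 1653668665 + 607163746 + 342325709 - 92669720 - 44108109 + 8118264 + 3087735 - 329931 - 89134 + 3718 + 490 - 1
= 24908858009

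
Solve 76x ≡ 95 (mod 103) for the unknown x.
x ≡ 27 (mod 103)

gcd(76, 103) = 1, which divides 95, so solutions exist.
Find 76^(-1) mod 103 by the extended Euclidean algorithm:
103 = 1 × 76 + 27  ⟹  27 = (1)·103 + (-1)·76
76 = 2 × 27 + 22  ⟹  22 = (-2)·103 + (3)·76
27 = 1 × 22 + 5  ⟹  5 = (3)·103 + (-4)·76
22 = 4 × 5 + 2  ⟹  2 = (-14)·103 + (19)·76
5 = 2 × 2 + 1  ⟹  1 = (31)·103 + (-42)·76
So (-42)·76 ≡ 1 (mod 103), i.e. 76^(-1) ≡ -42 ≡ 61 (mod 103).
x ≡ 61 × 95 = 5795 ≡ 27 (mod 103).
Check: 76 × 27 = 2052 ≡ 95 (mod 103).
Unique solution: x ≡ 27 (mod 103)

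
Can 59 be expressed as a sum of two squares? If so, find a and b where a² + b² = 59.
Not possible

Factorization: 59 = 59
By Fermat: n is sum of two squares iff every prime p ≡ 3 (mod 4) appears to even power.
Prime(s) ≡ 3 (mod 4) with odd exponent: [(59, 1)]
Therefore 59 cannot be expressed as a² + b².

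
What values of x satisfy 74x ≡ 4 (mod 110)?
x ≡ 6 (mod 55)

gcd(74, 110) = 2, which divides 4, so solutions exist.
Divide through by 2: 37x ≡ 2 (mod 55).
Find 37^(-1) mod 55 by the extended Euclidean algorithm:
55 = 1 × 37 + 18  ⟹  18 = (1)·55 + (-1)·37
37 = 2 × 18 + 1  ⟹  1 = (-2)·55 + (3)·37
So (3)·37 ≡ 1 (mod 55), i.e. 37^(-1) ≡ 3 (mod 55).
x ≡ 3 × 2 = 6 ≡ 6 (mod 55).
Check: 74 × 6 = 444 ≡ 4 (mod 110).
x ≡ 6 (mod 55), giving 2 solutions mod 110.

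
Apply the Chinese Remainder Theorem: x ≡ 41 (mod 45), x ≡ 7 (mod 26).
761

Using Chinese Remainder Theorem:
M = 45 × 26 = 1170
M1 = 26, M2 = 45
y1 = 26^(-1) mod 45 = 26
y2 = 45^(-1) mod 26 = 11
x = (41×26×26 + 7×45×11) mod 1170 = 761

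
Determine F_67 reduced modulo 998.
843

Matrix identity: Q^n = [[F_(n+1), F_n], [F_n, F_(n-1)]] with Q = [[1,1],[1,0]].
n = 67 = 1000011₂. Square-and-multiply, entries mod 998:
Q^1 = [[1,1],[1,0]]
Q^2 = (Q^1)² = [[2,1],[1,1]]
Q^4 = (Q^2)² = [[5,3],[3,2]]
Q^8 = (Q^4)² = [[34,21],[21,13]]
Q^16 = (Q^8)² = [[599,987],[987,610]]
Q^33 = (Q^16)²·Q = [[315,640],[640,673]]
Q^67 = (Q^33)²·Q = [[431,843],[843,586]]
F_67 mod 998 = Q^67[0][1] = 843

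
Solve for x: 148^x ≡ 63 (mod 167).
94

Baby-step giant-step with step n = ⌈√167⌉ = 13.
Baby steps 148^j mod 167 (j:value) for j=0..12: 0:1, 1:148, 2:27, 3:155, 4:61, 5:10, 6:144, 7:103, 8:47, 9:109, 10:100, 11:104, 12:28.
Giant-step multiplier: 148^(-13) ≡ 148^(166-13) = 148^153 ≡ 70 (mod 167).
Giant steps γ_i = 63·70^i mod 167: γ_0=63, γ_1=68, γ_2=84, γ_3=35, γ_4=112, γ_5=158, γ_6=38, γ_7=155 (in table at j=3).
x = i·n + j = 7·13 + 3 = 94.
Check: 148^94 ≡ 63 (mod 167).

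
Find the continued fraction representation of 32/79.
[0; 2, 2, 7, 2]

Euclidean algorithm steps:
32 = 0 × 79 + 32
79 = 2 × 32 + 15
32 = 2 × 15 + 2
15 = 7 × 2 + 1
2 = 2 × 1 + 0
Continued fraction: [0; 2, 2, 7, 2]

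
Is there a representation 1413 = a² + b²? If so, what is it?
18² + 33² (a=18, b=33)

Factorization: 1413 = 3^2 × 157
By Fermat: n is sum of two squares iff every prime p ≡ 3 (mod 4) appears to even power.
All primes ≡ 3 (mod 4) appear to even power.
Search a = 0, 1, 2, … for 1413 - a² a perfect square: first hit at a = 18: 1413 - 324 = 1089 = 33².
1413 = 18² + 33² = 324 + 1089 ✓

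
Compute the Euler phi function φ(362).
180

362 = 2 × 181
φ(n) = n × ∏(1 - 1/p) for each prime p dividing n
φ(362) = 362 × (1 - 1/2) × (1 - 1/181) = 180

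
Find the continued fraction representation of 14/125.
[0; 8, 1, 13]

Euclidean algorithm steps:
14 = 0 × 125 + 14
125 = 8 × 14 + 13
14 = 1 × 13 + 1
13 = 13 × 1 + 0
Continued fraction: [0; 8, 1, 13]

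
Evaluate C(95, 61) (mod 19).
0

Using Lucas' theorem:
Write n=95 and k=61 in base 19:
n in base 19: [5, 0]
k in base 19: [3, 4]
C(95,61) mod 19 = ∏ C(n_i, k_i) mod 19
Digit binomials (mod 19): C(5,3) = 10; C(0,4) = 0 (k_i > n_i)
Product: 10 × 0 = 0 ≡ 0 (mod 19)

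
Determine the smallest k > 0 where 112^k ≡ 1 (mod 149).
74

149 is prime, so ord(112) divides φ(149) = 148.
Divisors of 148: 1, 2, 4, 37, 74, 148.
Repeated squaring: 112^1 ≡ 112, 112^2 ≡ 28, 112^4 ≡ 39, 112^8 ≡ 31, 112^16 ≡ 67, 112^32 ≡ 19, 112^64 ≡ 63, 112^128 ≡ 95 (mod 149).
Test 112^d mod 149 for each divisor d in increasing order:
112^1 ≡ 112
112^2 ≡ 28
112^4 ≡ 39
112^37 = 112^32·112^4·112^1 ≡ 148
112^74 = 112^64·112^8·112^2 ≡ 1  ← first divisor giving 1
The order is 74.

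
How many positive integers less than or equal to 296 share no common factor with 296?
144

296 = 2^3 × 37
φ(n) = n × ∏(1 - 1/p) for each prime p dividing n
φ(296) = 296 × (1 - 1/2) × (1 - 1/37) = 144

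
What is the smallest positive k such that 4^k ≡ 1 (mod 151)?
15

151 is prime, so ord(4) divides φ(151) = 150.
Divisors of 150: 1, 2, 3, 5, 6, 10, 15, 25, 30, 50, 75, 150.
Repeated squaring: 4^1 ≡ 4, 4^2 ≡ 16, 4^4 ≡ 105, 4^8 ≡ 2, 4^16 ≡ 4, 4^32 ≡ 16, 4^64 ≡ 105, 4^128 ≡ 2 (mod 151).
Test 4^d mod 151 for each divisor d in increasing order:
4^1 ≡ 4
4^2 ≡ 16
4^3 = 4^2·4^1 ≡ 64
4^5 = 4^4·4^1 ≡ 118
4^6 = 4^4·4^2 ≡ 19
4^10 = 4^8·4^2 ≡ 32
4^15 = 4^8·4^4·4^2·4^1 ≡ 1  ← first divisor giving 1
The order is 15.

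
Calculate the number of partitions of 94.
92669720

p(n) counts ways to write n as a sum of positive integers (order ignored).
Euler's pentagonal recurrence: p(k) = p(k-1) + p(k-2) - p(k-5) - p(k-7) + p(k-12) + p(k-15) - ... (offsets j(3j∓1)/2, signs ++--, p(0)=1, p(<0)=0).
DP table for k = 0..93: p(0)=1, p(1)=1, p(2)=2, p(3)=3, p(4)=5, p(5)=7, p(6)=11, p(7)=15, p(8)=22, p(9)=30, p(10)=42, p(11)=56, p(12)=77, p(13)=101, p(14)=135, p(15)=176, p(16)=231, p(17)=297, p(18)=385, p(19)=490, p(20)=627, p(21)=792, p(22)=1002, p(23)=1255, p(24)=1575, p(25)=1958, p(26)=2436, p(27)=3010, p(28)=3718, p(29)=4565, p(30)=5604, p(31)=6842, p(32)=8349, p(33)=10143, p(34)=12310, p(35)=14883, p(36)=17977, p(37)=21637, p(38)=26015, p(39)=31185, p(40)=37338, p(41)=44583, p(42)=53174, p(43)=63261, p(44)=75175, p(45)=89134, p(46)=105558, p(47)=124754, p(48)=147273, p(49)=173525, p(50)=204226, p(51)=239943, p(52)=281589, p(53)=329931, p(54)=386155, p(55)=451276, p(56)=526823, p(57)=614154, p(58)=715220, p(59)=831820, p(60)=966467, p(61)=1121505, p(62)=1300156, p(63)=1505499, p(64)=1741630, p(65)=2012558, p(66)=2323520, p(67)=2679689, p(68)=3087735, p(69)=3554345, p(70)=4087968, p(71)=4697205, p(72)=5392783, p(73)=6185689, p(74)=7089500, p(75)=8118264, p(76)=9289091, p(77)=10619863, p(78)=12132164, p(79)=13848650, p(80)=15796476, p(81)=18004327, p(82)=20506255, p(83)=23338469, p(84)=26543660, p(85)=30167357, p(86)=34262962, p(87)=38887673, p(88)=44108109, p(89)=49995925, p(90)=56634173, p(91)=64112359, p(92)=72533807, p(93)=82010177.
Final step: p(94) = p(93) + p(92) - p(89) - p(87) + p(82) + p(79) - p(72) - p(68) + p(59) + p(54) - p(43) - p(37) + p(24) + p(17) - p(2)
= 82010177 + 72533807 - 49995925 - 38887673 + 20506255 + 13848650 - 5392783 - 3087735 + 831820 + 386155 - 63261 - 21637 + 1575 + 297 - 2
= 92669720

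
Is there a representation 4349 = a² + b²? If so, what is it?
43² + 50² (a=43, b=50)

Factorization: 4349 = 4349
By Fermat: n is sum of two squares iff every prime p ≡ 3 (mod 4) appears to even power.
All primes ≡ 3 (mod 4) appear to even power.
Search a = 0, 1, 2, … for 4349 - a² a perfect square: first hit at a = 43: 4349 - 1849 = 2500 = 50².
4349 = 43² + 50² = 1849 + 2500 ✓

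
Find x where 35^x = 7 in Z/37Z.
32

Baby-step giant-step with step n = ⌈√37⌉ = 7.
Baby steps 35^j mod 37 (j:value) for j=0..6: 0:1, 1:35, 2:4, 3:29, 4:16, 5:5, 6:27.
Giant-step multiplier: 35^(-7) ≡ 35^(36-7) = 35^29 ≡ 13 (mod 37).
Giant steps γ_i = 7·13^i mod 37: γ_0=7, γ_1=17, γ_2=36, γ_3=24, γ_4=16 (in table at j=4).
x = i·n + j = 4·7 + 4 = 32.
Check: 35^32 ≡ 7 (mod 37).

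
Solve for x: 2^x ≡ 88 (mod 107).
25

Baby-step giant-step with step n = ⌈√107⌉ = 11.
Baby steps 2^j mod 107 (j:value) for j=0..10: 0:1, 1:2, 2:4, 3:8, 4:16, 5:32, 6:64, 7:21, 8:42, 9:84, 10:61.
Giant-step multiplier: 2^(-11) ≡ 2^(106-11) = 2^95 ≡ 50 (mod 107).
Giant steps γ_i = 88·50^i mod 107: γ_0=88, γ_1=13, γ_2=8 (in table at j=3).
x = i·n + j = 2·11 + 3 = 25.
Check: 2^25 ≡ 88 (mod 107).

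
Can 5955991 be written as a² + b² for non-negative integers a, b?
Not possible

Factorization: 5955991 = 29 × 59^3
By Fermat: n is sum of two squares iff every prime p ≡ 3 (mod 4) appears to even power.
Prime(s) ≡ 3 (mod 4) with odd exponent: [(59, 3)]
Therefore 5955991 cannot be expressed as a² + b².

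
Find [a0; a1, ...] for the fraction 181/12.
[15; 12]

Euclidean algorithm steps:
181 = 15 × 12 + 1
12 = 12 × 1 + 0
Continued fraction: [15; 12]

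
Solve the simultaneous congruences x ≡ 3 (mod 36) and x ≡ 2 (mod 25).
327

Using Chinese Remainder Theorem:
M = 36 × 25 = 900
M1 = 25, M2 = 36
y1 = 25^(-1) mod 36 = 13
y2 = 36^(-1) mod 25 = 16
x = (3×25×13 + 2×36×16) mod 900 = 327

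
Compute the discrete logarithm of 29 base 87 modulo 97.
95

Baby-step giant-step with step n = ⌈√97⌉ = 10.
Baby steps 87^j mod 97 (j:value) for j=0..9: 0:1, 1:87, 2:3, 3:67, 4:9, 5:7, 6:27, 7:21, 8:81, 9:63.
Giant-step multiplier: 87^(-10) ≡ 87^(96-10) = 87^86 ≡ 2 (mod 97).
Giant steps γ_i = 29·2^i mod 97: γ_0=29, γ_1=58, γ_2=19, γ_3=38, γ_4=76, γ_5=55, γ_6=13, γ_7=26, γ_8=52, γ_9=7 (in table at j=5).
x = i·n + j = 9·10 + 5 = 95.
Check: 87^95 ≡ 29 (mod 97).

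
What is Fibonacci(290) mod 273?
211

Matrix identity: Q^n = [[F_(n+1), F_n], [F_n, F_(n-1)]] with Q = [[1,1],[1,0]].
n = 290 = 100100010₂. Square-and-multiply, entries mod 273:
Q^1 = [[1,1],[1,0]]
Q^2 = (Q^1)² = [[2,1],[1,1]]
Q^4 = (Q^2)² = [[5,3],[3,2]]
Q^9 = (Q^4)²·Q = [[55,34],[34,21]]
Q^18 = (Q^9)² = [[86,127],[127,232]]
Q^36 = (Q^18)² = [[47,255],[255,65]]
Q^72 = (Q^36)² = [[76,168],[168,181]]
Q^145 = (Q^72)²·Q = [[190,148],[148,42]]
Q^290 = (Q^145)² = [[128,211],[211,190]]
F_290 mod 273 = Q^290[0][1] = 211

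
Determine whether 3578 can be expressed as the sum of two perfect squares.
37² + 47² (a=37, b=47)

Factorization: 3578 = 2 × 1789
By Fermat: n is sum of two squares iff every prime p ≡ 3 (mod 4) appears to even power.
All primes ≡ 3 (mod 4) appear to even power.
Search a = 0, 1, 2, … for 3578 - a² a perfect square: first hit at a = 37: 3578 - 1369 = 2209 = 47².
3578 = 37² + 47² = 1369 + 2209 ✓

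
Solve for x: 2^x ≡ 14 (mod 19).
7

Baby-step giant-step with step n = ⌈√19⌉ = 5.
Baby steps 2^j mod 19 (j:value) for j=0..4: 0:1, 1:2, 2:4, 3:8, 4:16.
Giant-step multiplier: 2^(-5) ≡ 2^(18-5) = 2^13 ≡ 3 (mod 19).
Giant steps γ_i = 14·3^i mod 19: γ_0=14, γ_1=4 (in table at j=2).
x = i·n + j = 1·5 + 2 = 7.
Check: 2^7 ≡ 14 (mod 19).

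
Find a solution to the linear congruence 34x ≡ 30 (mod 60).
x ≡ 15 (mod 30)

gcd(34, 60) = 2, which divides 30, so solutions exist.
Divide through by 2: 17x ≡ 15 (mod 30).
Find 17^(-1) mod 30 by the extended Euclidean algorithm:
30 = 1 × 17 + 13  ⟹  13 = (1)·30 + (-1)·17
17 = 1 × 13 + 4  ⟹  4 = (-1)·30 + (2)·17
13 = 3 × 4 + 1  ⟹  1 = (4)·30 + (-7)·17
So (-7)·17 ≡ 1 (mod 30), i.e. 17^(-1) ≡ -7 ≡ 23 (mod 30).
x ≡ 23 × 15 = 345 ≡ 15 (mod 30).
Check: 34 × 15 = 510 ≡ 30 (mod 60).
x ≡ 15 (mod 30), giving 2 solutions mod 60.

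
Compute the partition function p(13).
101

p(n) counts ways to write n as a sum of positive integers (order ignored).
Euler's pentagonal recurrence: p(k) = p(k-1) + p(k-2) - p(k-5) - p(k-7) + p(k-12) + p(k-15) - ... (offsets j(3j∓1)/2, signs ++--, p(0)=1, p(<0)=0).
DP table for k = 0..12: p(0)=1, p(1)=1, p(2)=2, p(3)=3, p(4)=5, p(5)=7, p(6)=11, p(7)=15, p(8)=22, p(9)=30, p(10)=42, p(11)=56, p(12)=77.
Final step: p(13) = p(12) + p(11) - p(8) - p(6) + p(1)
= 77 + 56 - 22 - 11 + 1
= 101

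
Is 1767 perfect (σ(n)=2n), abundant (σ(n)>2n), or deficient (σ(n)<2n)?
deficient

Proper divisors of 1767: sum = 1 + 3 + 19 + 31 + 57 + 93 + 589 = 793
Since 793 < 1767, 1767 is deficient.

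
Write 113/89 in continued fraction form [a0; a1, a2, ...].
[1; 3, 1, 2, 2, 3]

Euclidean algorithm steps:
113 = 1 × 89 + 24
89 = 3 × 24 + 17
24 = 1 × 17 + 7
17 = 2 × 7 + 3
7 = 2 × 3 + 1
3 = 3 × 1 + 0
Continued fraction: [1; 3, 1, 2, 2, 3]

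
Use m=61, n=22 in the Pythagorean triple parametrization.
(3237, 2684, 4205)

Euclid's formula: a = m² - n², b = 2mn, c = m² + n²
m = 61, n = 22
a = 61² - 22² = 3721 - 484 = 3237
b = 2 × 61 × 22 = 2684
c = 61² + 22² = 3721 + 484 = 4205
Verification: 3237² + 2684² = 10478169 + 7203856 = 17682025 = 4205² ✓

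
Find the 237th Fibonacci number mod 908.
874

Matrix identity: Q^n = [[F_(n+1), F_n], [F_n, F_(n-1)]] with Q = [[1,1],[1,0]].
n = 237 = 11101101₂. Square-and-multiply, entries mod 908:
Q^1 = [[1,1],[1,0]]
Q^3 = (Q^1)²·Q = [[3,2],[2,1]]
Q^7 = (Q^3)²·Q = [[21,13],[13,8]]
Q^14 = (Q^7)² = [[610,377],[377,233]]
Q^29 = (Q^14)²·Q = [[312,301],[301,11]]
Q^59 = (Q^29)²·Q = [[56,897],[897,67]]
Q^118 = (Q^59)² = [[533,463],[463,70]]
Q^237 = (Q^118)²·Q = [[399,874],[874,433]]
F_237 mod 908 = Q^237[0][1] = 874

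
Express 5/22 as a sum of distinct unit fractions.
1/5 + 1/37 + 1/4070

Greedy algorithm:
5/22: ceiling(22/5) = 5, use 1/5
3/110: ceiling(110/3) = 37, use 1/37
1/4070: ceiling(4070/1) = 4070, use 1/4070
Result: 5/22 = 1/5 + 1/37 + 1/4070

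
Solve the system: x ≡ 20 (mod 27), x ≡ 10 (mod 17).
452

Using Chinese Remainder Theorem:
M = 27 × 17 = 459
M1 = 17, M2 = 27
y1 = 17^(-1) mod 27 = 8
y2 = 27^(-1) mod 17 = 12
x = (20×17×8 + 10×27×12) mod 459 = 452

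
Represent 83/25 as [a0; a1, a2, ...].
[3; 3, 8]

Euclidean algorithm steps:
83 = 3 × 25 + 8
25 = 3 × 8 + 1
8 = 8 × 1 + 0
Continued fraction: [3; 3, 8]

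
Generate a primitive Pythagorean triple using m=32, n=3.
(1015, 192, 1033)

Euclid's formula: a = m² - n², b = 2mn, c = m² + n²
m = 32, n = 3
a = 32² - 3² = 1024 - 9 = 1015
b = 2 × 32 × 3 = 192
c = 32² + 3² = 1024 + 9 = 1033
Verification: 1015² + 192² = 1030225 + 36864 = 1067089 = 1033² ✓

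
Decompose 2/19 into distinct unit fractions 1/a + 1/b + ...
1/10 + 1/190

Greedy algorithm:
2/19: ceiling(19/2) = 10, use 1/10
1/190: ceiling(190/1) = 190, use 1/190
Result: 2/19 = 1/10 + 1/190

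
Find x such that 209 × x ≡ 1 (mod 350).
139

gcd(209, 350) = 1, so the inverse exists.
Extended Euclidean algorithm on (350, 209):
350 = 1 × 209 + 141  ⟹  141 = (1)·350 + (-1)·209
209 = 1 × 141 + 68  ⟹  68 = (-1)·350 + (2)·209
141 = 2 × 68 + 5  ⟹  5 = (3)·350 + (-5)·209
68 = 13 × 5 + 3  ⟹  3 = (-40)·350 + (67)·209
5 = 1 × 3 + 2  ⟹  2 = (43)·350 + (-72)·209
3 = 1 × 2 + 1  ⟹  1 = (-83)·350 + (139)·209
So (139)·209 ≡ 1 (mod 350), i.e. 209^(-1) ≡ 139 (mod 350).
Check: 209 × 139 = 29051 ≡ 1 (mod 350)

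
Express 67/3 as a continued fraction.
[22; 3]

Euclidean algorithm steps:
67 = 22 × 3 + 1
3 = 3 × 1 + 0
Continued fraction: [22; 3]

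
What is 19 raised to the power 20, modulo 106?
15

Repeated squaring. Binary of 20 = 10100.
19^1 ≡ 19 (mod 106); 19^2 ≡ 43 (mod 106); 19^4 ≡ 47 (mod 106); 19^8 ≡ 89 (mod 106); 19^16 ≡ 77 (mod 106)
19^20 = 19^4 × 19^16 ≡ 15 (mod 106)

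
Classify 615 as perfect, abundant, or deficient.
deficient

Proper divisors of 615: sum = 1 + 3 + 5 + 15 + 41 + 123 + 205 = 393
Since 393 < 615, 615 is deficient.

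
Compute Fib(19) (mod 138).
41

Matrix identity: Q^n = [[F_(n+1), F_n], [F_n, F_(n-1)]] with Q = [[1,1],[1,0]].
n = 19 = 10011₂. Square-and-multiply, entries mod 138:
Q^1 = [[1,1],[1,0]]
Q^2 = (Q^1)² = [[2,1],[1,1]]
Q^4 = (Q^2)² = [[5,3],[3,2]]
Q^9 = (Q^4)²·Q = [[55,34],[34,21]]
Q^19 = (Q^9)²·Q = [[3,41],[41,100]]
F_19 mod 138 = Q^19[0][1] = 41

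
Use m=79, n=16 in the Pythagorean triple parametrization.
(5985, 2528, 6497)

Euclid's formula: a = m² - n², b = 2mn, c = m² + n²
m = 79, n = 16
a = 79² - 16² = 6241 - 256 = 5985
b = 2 × 79 × 16 = 2528
c = 79² + 16² = 6241 + 256 = 6497
Verification: 5985² + 2528² = 35820225 + 6390784 = 42211009 = 6497² ✓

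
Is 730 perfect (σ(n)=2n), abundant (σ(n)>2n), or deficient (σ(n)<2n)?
deficient

Proper divisors of 730: sum = 1 + 2 + 5 + 10 + 73 + 146 + 365 = 602
Since 602 < 730, 730 is deficient.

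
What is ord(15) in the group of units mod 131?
65

131 is prime, so ord(15) divides φ(131) = 130.
Divisors of 130: 1, 2, 5, 10, 13, 26, 65, 130.
Repeated squaring: 15^1 ≡ 15, 15^2 ≡ 94, 15^4 ≡ 59, 15^8 ≡ 75, 15^16 ≡ 123, 15^32 ≡ 64, 15^64 ≡ 35, 15^128 ≡ 46 (mod 131).
Test 15^d mod 131 for each divisor d in increasing order:
15^1 ≡ 15
15^2 ≡ 94
15^5 = 15^4·15^1 ≡ 99
15^10 = 15^8·15^2 ≡ 107
15^13 = 15^8·15^4·15^1 ≡ 89
15^26 = 15^16·15^8·15^2 ≡ 61
15^65 = 15^64·15^1 ≡ 1  ← first divisor giving 1
The order is 65.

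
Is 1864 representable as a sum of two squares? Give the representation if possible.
10² + 42² (a=10, b=42)

Factorization: 1864 = 2^3 × 233
By Fermat: n is sum of two squares iff every prime p ≡ 3 (mod 4) appears to even power.
All primes ≡ 3 (mod 4) appear to even power.
Search a = 0, 1, 2, … for 1864 - a² a perfect square: first hit at a = 10: 1864 - 100 = 1764 = 42².
1864 = 10² + 42² = 100 + 1764 ✓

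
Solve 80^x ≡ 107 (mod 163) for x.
85

Baby-step giant-step with step n = ⌈√163⌉ = 13.
Baby steps 80^j mod 163 (j:value) for j=0..12: 0:1, 1:80, 2:43, 3:17, 4:56, 5:79, 6:126, 7:137, 8:39, 9:23, 10:47, 11:11, 12:65.
Giant-step multiplier: 80^(-13) ≡ 80^(162-13) = 80^149 ≡ 112 (mod 163).
Giant steps γ_i = 107·112^i mod 163: γ_0=107, γ_1=85, γ_2=66, γ_3=57, γ_4=27, γ_5=90, γ_6=137 (in table at j=7).
x = i·n + j = 6·13 + 7 = 85.
Check: 80^85 ≡ 107 (mod 163).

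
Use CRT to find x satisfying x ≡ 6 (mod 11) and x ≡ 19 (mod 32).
83

Using Chinese Remainder Theorem:
M = 11 × 32 = 352
M1 = 32, M2 = 11
y1 = 32^(-1) mod 11 = 10
y2 = 11^(-1) mod 32 = 3
x = (6×32×10 + 19×11×3) mod 352 = 83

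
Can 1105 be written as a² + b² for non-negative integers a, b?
4² + 33² (a=4, b=33)

Factorization: 1105 = 5 × 13 × 17
By Fermat: n is sum of two squares iff every prime p ≡ 3 (mod 4) appears to even power.
All primes ≡ 3 (mod 4) appear to even power.
Search a = 0, 1, 2, … for 1105 - a² a perfect square: first hit at a = 4: 1105 - 16 = 1089 = 33².
1105 = 4² + 33² = 16 + 1089 ✓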